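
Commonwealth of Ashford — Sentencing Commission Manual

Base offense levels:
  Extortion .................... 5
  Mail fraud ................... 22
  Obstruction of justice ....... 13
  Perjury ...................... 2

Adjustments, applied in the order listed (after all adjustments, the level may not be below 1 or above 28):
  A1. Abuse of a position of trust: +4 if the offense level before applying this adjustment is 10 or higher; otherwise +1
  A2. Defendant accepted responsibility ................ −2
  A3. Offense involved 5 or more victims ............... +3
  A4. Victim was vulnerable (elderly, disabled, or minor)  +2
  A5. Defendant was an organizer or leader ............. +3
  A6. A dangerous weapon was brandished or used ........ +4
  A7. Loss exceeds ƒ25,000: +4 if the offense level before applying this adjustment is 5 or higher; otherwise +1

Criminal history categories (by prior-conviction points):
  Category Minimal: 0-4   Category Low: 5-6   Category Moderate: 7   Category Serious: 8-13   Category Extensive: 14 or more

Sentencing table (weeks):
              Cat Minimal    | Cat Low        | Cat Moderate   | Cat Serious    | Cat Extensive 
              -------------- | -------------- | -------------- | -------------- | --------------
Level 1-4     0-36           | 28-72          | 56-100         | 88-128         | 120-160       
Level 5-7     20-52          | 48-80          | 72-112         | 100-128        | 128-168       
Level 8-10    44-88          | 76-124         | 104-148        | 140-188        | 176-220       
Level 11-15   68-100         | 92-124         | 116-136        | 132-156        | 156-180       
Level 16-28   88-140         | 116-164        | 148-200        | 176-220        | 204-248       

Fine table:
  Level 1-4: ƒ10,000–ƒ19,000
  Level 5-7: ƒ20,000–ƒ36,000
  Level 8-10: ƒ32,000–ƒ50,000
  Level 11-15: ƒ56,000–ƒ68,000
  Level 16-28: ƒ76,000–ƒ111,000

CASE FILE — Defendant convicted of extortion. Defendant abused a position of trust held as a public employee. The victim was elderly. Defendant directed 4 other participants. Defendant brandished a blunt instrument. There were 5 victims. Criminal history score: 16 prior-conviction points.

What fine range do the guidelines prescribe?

Base offense level for extortion: 5.
A1 applies (level before this adjustment is 5 < 10, so +1): 5 + 1 = 6.
A3 applies: 6 + 3 = 9.
A4 applies: 9 + 2 = 11.
A5 applies: 11 + 3 = 14.
A6 applies: 14 + 4 = 18.
A7 does not apply.
Final offense level: 18.
Level 18 falls in the 16-28 band.
Fine table: Level 16-28 → ƒ76,000–ƒ111,000.

ƒ76,000–ƒ111,000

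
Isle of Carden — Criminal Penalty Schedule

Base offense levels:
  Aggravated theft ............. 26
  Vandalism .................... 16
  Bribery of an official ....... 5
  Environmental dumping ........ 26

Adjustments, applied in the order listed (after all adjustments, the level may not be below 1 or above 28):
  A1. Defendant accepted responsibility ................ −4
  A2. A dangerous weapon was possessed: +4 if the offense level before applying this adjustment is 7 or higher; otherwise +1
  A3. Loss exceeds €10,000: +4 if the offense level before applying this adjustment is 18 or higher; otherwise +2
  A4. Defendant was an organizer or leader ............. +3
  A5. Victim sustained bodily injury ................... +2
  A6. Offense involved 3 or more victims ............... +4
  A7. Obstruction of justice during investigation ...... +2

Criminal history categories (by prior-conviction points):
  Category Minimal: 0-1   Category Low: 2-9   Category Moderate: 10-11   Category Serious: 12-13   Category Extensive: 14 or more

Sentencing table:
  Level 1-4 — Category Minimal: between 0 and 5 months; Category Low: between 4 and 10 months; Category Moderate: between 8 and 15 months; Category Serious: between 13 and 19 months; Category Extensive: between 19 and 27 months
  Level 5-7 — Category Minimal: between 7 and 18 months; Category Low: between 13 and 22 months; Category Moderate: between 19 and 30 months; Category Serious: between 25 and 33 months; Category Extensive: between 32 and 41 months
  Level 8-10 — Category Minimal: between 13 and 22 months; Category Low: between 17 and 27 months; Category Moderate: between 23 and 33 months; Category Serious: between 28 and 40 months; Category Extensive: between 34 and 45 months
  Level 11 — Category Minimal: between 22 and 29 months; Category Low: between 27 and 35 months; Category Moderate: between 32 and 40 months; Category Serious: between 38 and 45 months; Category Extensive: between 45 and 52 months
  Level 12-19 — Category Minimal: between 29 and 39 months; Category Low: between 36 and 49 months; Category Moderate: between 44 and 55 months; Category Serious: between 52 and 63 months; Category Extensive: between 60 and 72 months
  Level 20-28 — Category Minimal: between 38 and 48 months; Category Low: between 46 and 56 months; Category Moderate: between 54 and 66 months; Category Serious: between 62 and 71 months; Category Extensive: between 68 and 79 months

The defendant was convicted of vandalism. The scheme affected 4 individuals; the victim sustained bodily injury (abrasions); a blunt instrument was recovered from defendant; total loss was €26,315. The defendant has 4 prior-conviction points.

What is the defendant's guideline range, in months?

46-56 months

Base offense level for vandalism: 16.
A2 applies (level before this adjustment is 16 ≥ 7, so +4): 16 + 4 = 20.
A3 applies (level before this adjustment is 20 ≥ 18, so +4): 20 + 4 = 24.
A5 applies: 24 + 2 = 26.
A6 applies: 26 + 4 = 30.
A7 does not apply.
Level 30 exceeds the maximum of 28; capped at 28.
Final offense level: 28.
Criminal history: 4 prior points → Category Low (2-9).
Level 28 falls in the 20-28 band.
Grid: Level 20-28 × Category Low = 46-56 months.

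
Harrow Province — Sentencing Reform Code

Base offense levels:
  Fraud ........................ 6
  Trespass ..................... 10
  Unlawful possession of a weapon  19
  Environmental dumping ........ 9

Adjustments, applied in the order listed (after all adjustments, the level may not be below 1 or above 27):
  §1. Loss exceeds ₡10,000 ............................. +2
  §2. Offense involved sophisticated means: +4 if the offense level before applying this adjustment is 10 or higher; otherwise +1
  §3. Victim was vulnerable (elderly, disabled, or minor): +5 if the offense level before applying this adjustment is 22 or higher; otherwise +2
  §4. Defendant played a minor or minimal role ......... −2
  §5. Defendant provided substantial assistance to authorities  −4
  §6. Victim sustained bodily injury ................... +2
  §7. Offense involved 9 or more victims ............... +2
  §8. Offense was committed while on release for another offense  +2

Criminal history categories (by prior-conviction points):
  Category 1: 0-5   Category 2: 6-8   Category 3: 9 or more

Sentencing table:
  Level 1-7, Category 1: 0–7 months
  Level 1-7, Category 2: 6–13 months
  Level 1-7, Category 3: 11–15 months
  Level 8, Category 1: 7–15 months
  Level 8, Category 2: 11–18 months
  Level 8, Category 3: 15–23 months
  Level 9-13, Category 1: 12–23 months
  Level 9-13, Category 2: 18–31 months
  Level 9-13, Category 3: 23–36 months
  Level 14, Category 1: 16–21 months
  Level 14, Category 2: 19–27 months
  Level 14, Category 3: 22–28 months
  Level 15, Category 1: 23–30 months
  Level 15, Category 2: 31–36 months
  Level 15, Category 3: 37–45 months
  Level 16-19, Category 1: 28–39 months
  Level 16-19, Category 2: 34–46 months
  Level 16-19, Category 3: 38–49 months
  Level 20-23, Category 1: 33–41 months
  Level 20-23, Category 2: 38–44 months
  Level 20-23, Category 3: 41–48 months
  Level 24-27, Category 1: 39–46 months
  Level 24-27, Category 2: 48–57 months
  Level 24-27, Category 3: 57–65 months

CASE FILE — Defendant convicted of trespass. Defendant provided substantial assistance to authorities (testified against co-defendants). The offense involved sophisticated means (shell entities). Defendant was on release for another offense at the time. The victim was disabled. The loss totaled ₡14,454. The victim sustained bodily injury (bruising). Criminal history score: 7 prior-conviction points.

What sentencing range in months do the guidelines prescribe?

Base offense level for trespass: 10.
§1 applies: 10 + 2 = 12.
§2 applies (level before this adjustment is 12 ≥ 10, so +4): 12 + 4 = 16.
§3 applies (level before this adjustment is 16 < 22, so +2): 16 + 2 = 18.
§4 does not apply.
§5 applies: 18 − 4 = 14.
§6 applies: 14 + 2 = 16.
§7 does not apply.
§8 applies: 16 + 2 = 18.
Final offense level: 18.
Criminal history: 7 prior points → Category 2 (6-8).
Level 18 falls in the 16-19 band.
Grid: Level 16-19 × Category 2 = 34-46 months.

34-46 months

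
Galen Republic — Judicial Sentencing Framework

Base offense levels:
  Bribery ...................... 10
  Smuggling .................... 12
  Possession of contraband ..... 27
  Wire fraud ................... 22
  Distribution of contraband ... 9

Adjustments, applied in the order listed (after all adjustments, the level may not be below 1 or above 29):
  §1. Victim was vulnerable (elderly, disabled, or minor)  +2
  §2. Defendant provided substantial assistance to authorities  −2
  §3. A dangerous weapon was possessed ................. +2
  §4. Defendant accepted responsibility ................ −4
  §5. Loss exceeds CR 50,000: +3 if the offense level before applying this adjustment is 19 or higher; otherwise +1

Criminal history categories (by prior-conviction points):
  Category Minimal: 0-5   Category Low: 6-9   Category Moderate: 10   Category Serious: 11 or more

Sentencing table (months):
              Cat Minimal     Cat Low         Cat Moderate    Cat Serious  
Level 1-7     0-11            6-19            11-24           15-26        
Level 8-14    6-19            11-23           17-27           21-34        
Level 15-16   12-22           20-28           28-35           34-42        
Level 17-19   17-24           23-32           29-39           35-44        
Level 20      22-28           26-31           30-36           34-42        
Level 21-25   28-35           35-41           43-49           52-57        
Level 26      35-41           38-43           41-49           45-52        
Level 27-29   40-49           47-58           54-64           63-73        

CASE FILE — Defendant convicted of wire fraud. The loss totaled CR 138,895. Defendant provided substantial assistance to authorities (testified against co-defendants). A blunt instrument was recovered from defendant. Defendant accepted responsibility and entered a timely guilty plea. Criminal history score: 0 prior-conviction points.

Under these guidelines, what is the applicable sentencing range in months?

17-24 months

Base offense level for wire fraud: 22.
§1 does not apply.
§2 applies: 22 − 2 = 20.
§3 applies: 20 + 2 = 22.
§4 applies: 22 − 4 = 18.
§5 applies (level before this adjustment is 18 < 19, so +1): 18 + 1 = 19.
Final offense level: 19.
Criminal history: 0 prior points → Category Minimal (0-5).
Level 19 falls in the 17-19 band.
Grid: Level 17-19 × Category Minimal = 17-24 months.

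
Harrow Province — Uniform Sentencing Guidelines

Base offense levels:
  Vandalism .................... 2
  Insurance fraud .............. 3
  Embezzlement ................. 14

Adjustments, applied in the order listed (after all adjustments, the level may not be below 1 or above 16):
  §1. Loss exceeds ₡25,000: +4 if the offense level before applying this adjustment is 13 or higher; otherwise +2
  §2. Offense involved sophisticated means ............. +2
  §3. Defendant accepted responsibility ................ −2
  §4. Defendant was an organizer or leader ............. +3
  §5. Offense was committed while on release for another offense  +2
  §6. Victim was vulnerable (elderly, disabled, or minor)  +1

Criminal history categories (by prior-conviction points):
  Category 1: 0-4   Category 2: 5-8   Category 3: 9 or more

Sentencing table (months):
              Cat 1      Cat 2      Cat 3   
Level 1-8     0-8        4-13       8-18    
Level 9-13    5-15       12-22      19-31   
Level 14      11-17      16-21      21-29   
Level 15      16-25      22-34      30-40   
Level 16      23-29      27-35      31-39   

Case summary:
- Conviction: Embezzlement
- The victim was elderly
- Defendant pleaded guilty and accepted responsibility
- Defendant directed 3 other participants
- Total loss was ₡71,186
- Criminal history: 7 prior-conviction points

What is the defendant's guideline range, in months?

Base offense level for embezzlement: 14.
§1 applies (level before this adjustment is 14 ≥ 13, so +4): 14 + 4 = 18.
§2 does not apply.
§3 applies: 18 − 2 = 16.
§4 applies: 16 + 3 = 19.
§6 applies: 19 + 1 = 20.
Level 20 exceeds the maximum of 16; capped at 16.
Final offense level: 16.
Criminal history: 7 prior points → Category 2 (5-8).
Level 16 falls in the 16 band.
Grid: Level 16 × Category 2 = 27-35 months.

27-35 months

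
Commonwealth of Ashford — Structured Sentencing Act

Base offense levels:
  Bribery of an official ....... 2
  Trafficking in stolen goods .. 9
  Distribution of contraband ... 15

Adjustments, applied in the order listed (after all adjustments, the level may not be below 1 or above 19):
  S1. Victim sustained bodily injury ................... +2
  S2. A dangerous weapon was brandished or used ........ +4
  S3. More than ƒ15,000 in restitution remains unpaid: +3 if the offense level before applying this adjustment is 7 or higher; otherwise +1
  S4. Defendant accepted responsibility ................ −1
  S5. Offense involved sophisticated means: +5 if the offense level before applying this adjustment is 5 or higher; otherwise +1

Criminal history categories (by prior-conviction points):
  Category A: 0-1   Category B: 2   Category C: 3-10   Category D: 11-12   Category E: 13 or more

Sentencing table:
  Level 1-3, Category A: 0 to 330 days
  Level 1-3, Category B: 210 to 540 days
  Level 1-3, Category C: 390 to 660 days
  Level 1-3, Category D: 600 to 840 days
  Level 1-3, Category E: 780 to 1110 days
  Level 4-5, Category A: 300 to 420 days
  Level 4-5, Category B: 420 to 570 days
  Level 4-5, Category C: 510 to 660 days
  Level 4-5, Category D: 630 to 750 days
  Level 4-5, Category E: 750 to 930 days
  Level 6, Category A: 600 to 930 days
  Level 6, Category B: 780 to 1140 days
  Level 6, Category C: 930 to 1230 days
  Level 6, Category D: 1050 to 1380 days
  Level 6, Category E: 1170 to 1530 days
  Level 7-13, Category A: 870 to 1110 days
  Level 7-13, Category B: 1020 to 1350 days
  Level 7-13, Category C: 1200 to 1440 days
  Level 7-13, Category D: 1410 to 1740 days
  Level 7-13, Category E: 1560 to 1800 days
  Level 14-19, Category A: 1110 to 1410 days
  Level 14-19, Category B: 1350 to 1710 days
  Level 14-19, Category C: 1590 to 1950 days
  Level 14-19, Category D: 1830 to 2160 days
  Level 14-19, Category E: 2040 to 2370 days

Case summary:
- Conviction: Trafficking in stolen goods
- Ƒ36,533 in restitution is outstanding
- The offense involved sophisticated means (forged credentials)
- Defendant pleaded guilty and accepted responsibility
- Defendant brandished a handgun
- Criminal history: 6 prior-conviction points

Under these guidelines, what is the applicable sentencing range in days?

1590-1950 days

Base offense level for trafficking in stolen goods: 9.
S2 applies: 9 + 4 = 13.
S3 applies (level before this adjustment is 13 ≥ 7, so +3): 13 + 3 = 16.
S4 applies: 16 − 1 = 15.
S5 applies (level before this adjustment is 15 ≥ 5, so +5): 15 + 5 = 20.
Level 20 exceeds the maximum of 19; capped at 19.
Final offense level: 19.
Criminal history: 6 prior points → Category C (3-10).
Level 19 falls in the 14-19 band.
Grid: Level 14-19 × Category C = 1590-1950 days.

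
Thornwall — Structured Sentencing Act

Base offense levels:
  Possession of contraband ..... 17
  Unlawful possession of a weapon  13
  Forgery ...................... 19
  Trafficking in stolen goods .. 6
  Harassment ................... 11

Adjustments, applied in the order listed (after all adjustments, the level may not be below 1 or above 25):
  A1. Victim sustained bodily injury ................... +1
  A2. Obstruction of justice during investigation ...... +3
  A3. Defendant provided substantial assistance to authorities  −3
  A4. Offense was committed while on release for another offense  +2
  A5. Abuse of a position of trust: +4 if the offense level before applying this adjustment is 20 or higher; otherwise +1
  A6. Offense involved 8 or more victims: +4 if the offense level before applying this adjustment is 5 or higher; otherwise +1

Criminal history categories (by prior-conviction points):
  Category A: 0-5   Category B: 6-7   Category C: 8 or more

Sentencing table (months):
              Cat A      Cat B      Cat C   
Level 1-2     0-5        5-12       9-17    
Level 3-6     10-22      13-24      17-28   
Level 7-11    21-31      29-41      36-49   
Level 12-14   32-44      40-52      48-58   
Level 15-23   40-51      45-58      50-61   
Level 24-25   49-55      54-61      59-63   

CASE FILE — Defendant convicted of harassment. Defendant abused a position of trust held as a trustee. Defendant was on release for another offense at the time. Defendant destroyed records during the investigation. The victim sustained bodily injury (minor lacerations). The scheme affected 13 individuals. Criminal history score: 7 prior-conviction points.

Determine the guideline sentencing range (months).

Base offense level for harassment: 11.
A1 applies: 11 + 1 = 12.
A2 applies: 12 + 3 = 15.
A4 applies: 15 + 2 = 17.
A5 applies (level before this adjustment is 17 < 20, so +1): 17 + 1 = 18.
A6 applies (level before this adjustment is 18 ≥ 5, so +4): 18 + 4 = 22.
Final offense level: 22.
Criminal history: 7 prior points → Category B (6-7).
Level 22 falls in the 15-23 band.
Grid: Level 15-23 × Category B = 45-58 months.

45-58 months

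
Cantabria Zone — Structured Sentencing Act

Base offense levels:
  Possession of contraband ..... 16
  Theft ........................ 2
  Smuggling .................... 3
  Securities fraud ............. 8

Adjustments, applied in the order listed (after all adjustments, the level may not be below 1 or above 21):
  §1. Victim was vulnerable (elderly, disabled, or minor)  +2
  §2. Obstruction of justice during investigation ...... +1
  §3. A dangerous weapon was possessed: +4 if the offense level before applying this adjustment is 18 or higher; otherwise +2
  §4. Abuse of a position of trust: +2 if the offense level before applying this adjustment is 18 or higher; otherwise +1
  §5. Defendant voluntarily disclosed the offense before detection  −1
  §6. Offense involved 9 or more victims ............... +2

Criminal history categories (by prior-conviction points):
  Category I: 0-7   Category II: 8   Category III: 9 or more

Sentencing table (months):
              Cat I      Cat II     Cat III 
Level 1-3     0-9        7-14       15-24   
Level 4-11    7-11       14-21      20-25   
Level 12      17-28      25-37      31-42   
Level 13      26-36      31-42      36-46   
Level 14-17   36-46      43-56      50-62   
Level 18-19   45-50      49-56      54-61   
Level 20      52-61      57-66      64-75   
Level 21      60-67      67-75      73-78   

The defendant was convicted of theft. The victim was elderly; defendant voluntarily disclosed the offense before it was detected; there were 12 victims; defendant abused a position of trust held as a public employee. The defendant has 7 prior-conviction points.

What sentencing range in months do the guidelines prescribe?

7-11 months

Base offense level for theft: 2.
§1 applies: 2 + 2 = 4.
§2 does not apply.
§3 does not apply.
§4 applies (level before this adjustment is 4 < 18, so +1): 4 + 1 = 5.
§5 applies: 5 − 1 = 4.
§6 applies: 4 + 2 = 6.
Final offense level: 6.
Criminal history: 7 prior points → Category I (0-7).
Level 6 falls in the 4-11 band.
Grid: Level 4-11 × Category I = 7-11 months.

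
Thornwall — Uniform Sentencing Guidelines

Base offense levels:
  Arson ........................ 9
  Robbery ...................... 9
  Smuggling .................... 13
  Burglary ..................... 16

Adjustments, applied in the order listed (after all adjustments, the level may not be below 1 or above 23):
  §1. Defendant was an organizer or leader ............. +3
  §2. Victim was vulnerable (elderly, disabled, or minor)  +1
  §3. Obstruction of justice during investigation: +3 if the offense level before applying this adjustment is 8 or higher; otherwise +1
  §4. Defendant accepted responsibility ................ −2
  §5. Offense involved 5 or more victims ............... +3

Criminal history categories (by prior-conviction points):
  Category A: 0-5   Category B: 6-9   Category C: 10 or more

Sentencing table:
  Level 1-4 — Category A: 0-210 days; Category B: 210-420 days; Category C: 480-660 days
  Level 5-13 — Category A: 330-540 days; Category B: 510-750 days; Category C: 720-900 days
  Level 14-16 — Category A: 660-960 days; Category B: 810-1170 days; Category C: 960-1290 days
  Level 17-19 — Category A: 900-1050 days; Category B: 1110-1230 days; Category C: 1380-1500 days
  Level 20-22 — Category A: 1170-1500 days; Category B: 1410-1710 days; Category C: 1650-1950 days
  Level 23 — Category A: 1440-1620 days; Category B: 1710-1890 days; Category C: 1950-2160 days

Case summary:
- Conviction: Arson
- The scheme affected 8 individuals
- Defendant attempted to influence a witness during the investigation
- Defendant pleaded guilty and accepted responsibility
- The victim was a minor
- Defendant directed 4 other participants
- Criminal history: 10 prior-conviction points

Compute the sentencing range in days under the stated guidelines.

Base offense level for arson: 9.
§1 applies: 9 + 3 = 12.
§2 applies: 12 + 1 = 13.
§3 applies (level before this adjustment is 13 ≥ 8, so +3): 13 + 3 = 16.
§4 applies: 16 − 2 = 14.
§5 applies: 14 + 3 = 17.
Final offense level: 17.
Criminal history: 10 prior points → Category C (10+).
Level 17 falls in the 17-19 band.
Grid: Level 17-19 × Category C = 1380-1500 days.

1380-1500 days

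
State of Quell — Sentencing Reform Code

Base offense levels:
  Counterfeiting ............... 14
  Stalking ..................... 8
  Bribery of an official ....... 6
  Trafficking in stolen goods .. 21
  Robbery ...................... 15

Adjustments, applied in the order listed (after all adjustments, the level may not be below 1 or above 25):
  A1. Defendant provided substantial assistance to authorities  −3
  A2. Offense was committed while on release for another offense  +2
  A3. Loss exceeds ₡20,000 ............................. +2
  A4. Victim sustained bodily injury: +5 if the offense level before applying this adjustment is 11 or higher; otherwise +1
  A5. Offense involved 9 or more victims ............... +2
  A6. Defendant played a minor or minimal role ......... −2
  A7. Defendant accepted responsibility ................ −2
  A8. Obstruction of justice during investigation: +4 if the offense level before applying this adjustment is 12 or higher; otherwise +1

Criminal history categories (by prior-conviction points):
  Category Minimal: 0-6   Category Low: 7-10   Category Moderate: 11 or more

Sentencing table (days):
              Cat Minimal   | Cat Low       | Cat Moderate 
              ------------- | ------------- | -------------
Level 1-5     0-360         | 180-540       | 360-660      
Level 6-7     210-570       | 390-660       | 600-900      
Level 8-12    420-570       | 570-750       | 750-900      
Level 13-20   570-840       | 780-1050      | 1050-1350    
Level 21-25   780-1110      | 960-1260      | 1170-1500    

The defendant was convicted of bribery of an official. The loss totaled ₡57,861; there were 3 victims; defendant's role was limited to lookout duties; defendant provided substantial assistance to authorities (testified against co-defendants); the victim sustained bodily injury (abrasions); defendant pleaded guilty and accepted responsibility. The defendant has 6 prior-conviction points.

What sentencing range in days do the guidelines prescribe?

0-360 days

Base offense level for bribery of an official: 6.
A1 applies: 6 − 3 = 3.
A3 applies: 3 + 2 = 5.
A4 applies (level before this adjustment is 5 < 11, so +1): 5 + 1 = 6.
A6 applies: 6 − 2 = 4.
A7 applies: 4 − 2 = 2.
A8 does not apply.
Final offense level: 2.
Criminal history: 6 prior points → Category Minimal (0-6).
Level 2 falls in the 1-5 band.
Grid: Level 1-5 × Category Minimal = 0-360 days.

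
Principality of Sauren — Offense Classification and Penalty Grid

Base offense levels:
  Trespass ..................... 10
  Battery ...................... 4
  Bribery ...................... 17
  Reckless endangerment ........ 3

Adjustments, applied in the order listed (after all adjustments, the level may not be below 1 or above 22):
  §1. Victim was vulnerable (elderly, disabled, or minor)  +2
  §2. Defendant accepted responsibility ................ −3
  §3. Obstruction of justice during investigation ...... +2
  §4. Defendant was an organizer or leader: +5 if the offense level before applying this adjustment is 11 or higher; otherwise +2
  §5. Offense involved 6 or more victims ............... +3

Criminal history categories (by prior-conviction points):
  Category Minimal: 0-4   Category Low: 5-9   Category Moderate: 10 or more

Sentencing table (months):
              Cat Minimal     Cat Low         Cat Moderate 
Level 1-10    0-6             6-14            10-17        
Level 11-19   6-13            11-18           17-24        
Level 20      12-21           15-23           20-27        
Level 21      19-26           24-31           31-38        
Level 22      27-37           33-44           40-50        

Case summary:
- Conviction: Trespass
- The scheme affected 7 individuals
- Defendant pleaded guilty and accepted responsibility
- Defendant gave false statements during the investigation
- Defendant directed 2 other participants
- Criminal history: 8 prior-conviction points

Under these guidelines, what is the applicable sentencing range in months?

11-18 months

Base offense level for trespass: 10.
§2 applies: 10 − 3 = 7.
§3 applies: 7 + 2 = 9.
§4 applies (level before this adjustment is 9 < 11, so +2): 9 + 2 = 11.
§5 applies: 11 + 3 = 14.
Final offense level: 14.
Criminal history: 8 prior points → Category Low (5-9).
Level 14 falls in the 11-19 band.
Grid: Level 11-19 × Category Low = 11-18 months.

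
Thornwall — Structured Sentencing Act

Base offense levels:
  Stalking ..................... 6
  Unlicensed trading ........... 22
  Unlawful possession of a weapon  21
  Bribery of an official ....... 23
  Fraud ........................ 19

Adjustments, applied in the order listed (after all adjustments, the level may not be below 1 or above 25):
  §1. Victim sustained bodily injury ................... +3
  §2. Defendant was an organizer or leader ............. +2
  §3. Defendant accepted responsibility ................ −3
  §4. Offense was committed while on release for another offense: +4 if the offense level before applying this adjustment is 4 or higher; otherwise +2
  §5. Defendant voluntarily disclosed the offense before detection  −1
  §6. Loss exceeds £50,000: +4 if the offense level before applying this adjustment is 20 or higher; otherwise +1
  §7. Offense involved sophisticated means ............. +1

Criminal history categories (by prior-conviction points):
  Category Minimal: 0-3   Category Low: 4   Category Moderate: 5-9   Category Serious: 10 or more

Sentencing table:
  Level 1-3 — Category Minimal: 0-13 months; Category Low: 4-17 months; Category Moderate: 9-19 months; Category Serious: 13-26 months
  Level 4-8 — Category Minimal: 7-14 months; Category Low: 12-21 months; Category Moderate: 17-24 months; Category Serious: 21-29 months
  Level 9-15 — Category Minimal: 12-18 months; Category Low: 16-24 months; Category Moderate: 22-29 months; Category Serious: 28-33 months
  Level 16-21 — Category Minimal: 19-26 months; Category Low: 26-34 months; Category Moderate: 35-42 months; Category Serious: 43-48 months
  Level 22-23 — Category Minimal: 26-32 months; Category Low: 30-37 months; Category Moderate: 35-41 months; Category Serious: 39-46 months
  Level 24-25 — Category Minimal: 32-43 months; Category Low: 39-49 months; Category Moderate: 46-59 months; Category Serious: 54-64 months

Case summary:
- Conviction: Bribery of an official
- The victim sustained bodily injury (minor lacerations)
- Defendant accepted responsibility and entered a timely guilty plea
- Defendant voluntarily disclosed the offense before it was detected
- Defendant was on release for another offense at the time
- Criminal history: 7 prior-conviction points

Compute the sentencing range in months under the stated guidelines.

Base offense level for bribery of an official: 23.
§1 applies: 23 + 3 = 26.
§3 applies: 26 − 3 = 23.
§4 applies (level before this adjustment is 23 ≥ 4, so +4): 23 + 4 = 27.
§5 applies: 27 − 1 = 26.
§6 does not apply.
§7 does not apply.
Level 26 exceeds the maximum of 25; capped at 25.
Final offense level: 25.
Criminal history: 7 prior points → Category Moderate (5-9).
Level 25 falls in the 24-25 band.
Grid: Level 24-25 × Category Moderate = 46-59 months.

46-59 months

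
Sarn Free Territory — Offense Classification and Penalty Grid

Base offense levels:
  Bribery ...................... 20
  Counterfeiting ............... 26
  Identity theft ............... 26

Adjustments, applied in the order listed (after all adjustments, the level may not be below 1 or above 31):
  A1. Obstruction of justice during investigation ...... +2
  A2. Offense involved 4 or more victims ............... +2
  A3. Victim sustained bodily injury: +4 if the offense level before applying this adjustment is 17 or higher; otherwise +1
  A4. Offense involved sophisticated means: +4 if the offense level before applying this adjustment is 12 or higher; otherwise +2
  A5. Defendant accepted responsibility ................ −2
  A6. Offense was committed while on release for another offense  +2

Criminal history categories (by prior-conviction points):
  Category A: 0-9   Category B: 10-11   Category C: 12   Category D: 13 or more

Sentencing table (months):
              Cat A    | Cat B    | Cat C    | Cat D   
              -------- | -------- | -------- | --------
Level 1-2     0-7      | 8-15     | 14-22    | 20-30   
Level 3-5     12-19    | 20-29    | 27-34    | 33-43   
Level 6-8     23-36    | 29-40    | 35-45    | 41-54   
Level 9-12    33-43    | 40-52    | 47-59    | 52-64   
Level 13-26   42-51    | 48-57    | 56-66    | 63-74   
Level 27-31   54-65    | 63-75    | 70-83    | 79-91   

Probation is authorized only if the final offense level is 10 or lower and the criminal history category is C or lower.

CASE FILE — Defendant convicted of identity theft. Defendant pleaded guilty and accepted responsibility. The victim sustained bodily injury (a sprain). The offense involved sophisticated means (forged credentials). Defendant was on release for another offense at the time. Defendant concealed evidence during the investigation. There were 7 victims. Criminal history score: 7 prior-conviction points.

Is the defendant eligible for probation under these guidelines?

No

Base offense level for identity theft: 26.
A1 applies: 26 + 2 = 28.
A2 applies: 28 + 2 = 30.
A3 applies (level before this adjustment is 30 ≥ 17, so +4): 30 + 4 = 34.
A4 applies (level before this adjustment is 34 ≥ 12, so +4): 34 + 4 = 38.
A5 applies: 38 − 2 = 36.
A6 applies: 36 + 2 = 38.
Level 38 exceeds the maximum of 31; capped at 31.
Final offense level: 31.
Criminal history: 7 prior points → Category A (0-9).
Level 31 falls in the 27-31 band.
Grid: Level 27-31 × Category A = 54-65 months.
Probation check: level 31 > 10 and category A ≤ C → not eligible.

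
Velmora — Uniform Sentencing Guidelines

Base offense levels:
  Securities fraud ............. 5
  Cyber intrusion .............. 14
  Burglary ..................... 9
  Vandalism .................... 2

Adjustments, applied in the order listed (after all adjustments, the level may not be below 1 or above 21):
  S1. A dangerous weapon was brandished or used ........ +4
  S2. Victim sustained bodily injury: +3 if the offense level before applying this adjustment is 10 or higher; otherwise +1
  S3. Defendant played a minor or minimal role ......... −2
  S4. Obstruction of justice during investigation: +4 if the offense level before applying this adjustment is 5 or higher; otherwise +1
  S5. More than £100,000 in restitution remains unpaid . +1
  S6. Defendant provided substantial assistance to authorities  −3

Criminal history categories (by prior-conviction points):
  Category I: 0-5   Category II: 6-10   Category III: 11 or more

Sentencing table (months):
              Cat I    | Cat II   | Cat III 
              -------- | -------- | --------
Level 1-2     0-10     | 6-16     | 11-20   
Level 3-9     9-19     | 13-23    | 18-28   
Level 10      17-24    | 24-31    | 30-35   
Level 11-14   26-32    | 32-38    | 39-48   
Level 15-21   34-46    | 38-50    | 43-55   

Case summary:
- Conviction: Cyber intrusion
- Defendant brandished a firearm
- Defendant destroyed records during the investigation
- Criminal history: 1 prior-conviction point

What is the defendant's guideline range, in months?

Base offense level for cyber intrusion: 14.
S1 applies: 14 + 4 = 18.
S4 applies (level before this adjustment is 18 ≥ 5, so +4): 18 + 4 = 22.
S5 does not apply.
Level 22 exceeds the maximum of 21; capped at 21.
Final offense level: 21.
Criminal history: 1 prior point → Category I (0-5).
Level 21 falls in the 15-21 band.
Grid: Level 15-21 × Category I = 34-46 months.

34-46 months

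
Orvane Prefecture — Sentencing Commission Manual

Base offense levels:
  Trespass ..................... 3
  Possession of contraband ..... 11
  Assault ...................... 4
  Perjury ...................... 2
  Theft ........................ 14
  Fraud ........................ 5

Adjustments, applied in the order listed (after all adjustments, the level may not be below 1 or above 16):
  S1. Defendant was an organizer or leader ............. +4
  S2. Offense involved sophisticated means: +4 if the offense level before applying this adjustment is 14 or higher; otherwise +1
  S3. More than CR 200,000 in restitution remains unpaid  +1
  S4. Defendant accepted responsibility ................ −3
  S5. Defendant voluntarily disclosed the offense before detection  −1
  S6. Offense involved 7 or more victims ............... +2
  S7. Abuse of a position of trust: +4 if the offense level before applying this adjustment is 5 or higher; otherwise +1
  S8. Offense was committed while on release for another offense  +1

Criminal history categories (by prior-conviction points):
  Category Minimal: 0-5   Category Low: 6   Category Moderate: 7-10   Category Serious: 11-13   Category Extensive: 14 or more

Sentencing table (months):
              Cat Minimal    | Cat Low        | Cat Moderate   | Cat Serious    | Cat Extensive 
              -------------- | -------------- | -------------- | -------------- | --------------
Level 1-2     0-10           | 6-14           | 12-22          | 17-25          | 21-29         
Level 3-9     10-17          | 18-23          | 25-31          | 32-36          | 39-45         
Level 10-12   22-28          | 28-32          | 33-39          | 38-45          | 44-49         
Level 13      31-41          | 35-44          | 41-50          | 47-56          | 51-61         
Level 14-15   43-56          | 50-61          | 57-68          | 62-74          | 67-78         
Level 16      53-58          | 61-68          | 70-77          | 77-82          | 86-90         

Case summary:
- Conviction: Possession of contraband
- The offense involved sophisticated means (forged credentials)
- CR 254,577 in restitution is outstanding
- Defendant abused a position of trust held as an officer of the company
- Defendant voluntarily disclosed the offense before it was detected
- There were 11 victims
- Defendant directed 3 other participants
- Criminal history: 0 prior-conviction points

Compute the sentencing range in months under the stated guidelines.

53-58 months

Base offense level for possession of contraband: 11.
S1 applies: 11 + 4 = 15.
S2 applies (level before this adjustment is 15 ≥ 14, so +4): 15 + 4 = 19.
S3 applies: 19 + 1 = 20.
S4 does not apply.
S5 applies: 20 − 1 = 19.
S6 applies: 19 + 2 = 21.
S7 applies (level before this adjustment is 21 ≥ 5, so +4): 21 + 4 = 25.
S8 does not apply.
Level 25 exceeds the maximum of 16; capped at 16.
Final offense level: 16.
Criminal history: 0 prior points → Category Minimal (0-5).
Level 16 falls in the 16 band.
Grid: Level 16 × Category Minimal = 53-58 months.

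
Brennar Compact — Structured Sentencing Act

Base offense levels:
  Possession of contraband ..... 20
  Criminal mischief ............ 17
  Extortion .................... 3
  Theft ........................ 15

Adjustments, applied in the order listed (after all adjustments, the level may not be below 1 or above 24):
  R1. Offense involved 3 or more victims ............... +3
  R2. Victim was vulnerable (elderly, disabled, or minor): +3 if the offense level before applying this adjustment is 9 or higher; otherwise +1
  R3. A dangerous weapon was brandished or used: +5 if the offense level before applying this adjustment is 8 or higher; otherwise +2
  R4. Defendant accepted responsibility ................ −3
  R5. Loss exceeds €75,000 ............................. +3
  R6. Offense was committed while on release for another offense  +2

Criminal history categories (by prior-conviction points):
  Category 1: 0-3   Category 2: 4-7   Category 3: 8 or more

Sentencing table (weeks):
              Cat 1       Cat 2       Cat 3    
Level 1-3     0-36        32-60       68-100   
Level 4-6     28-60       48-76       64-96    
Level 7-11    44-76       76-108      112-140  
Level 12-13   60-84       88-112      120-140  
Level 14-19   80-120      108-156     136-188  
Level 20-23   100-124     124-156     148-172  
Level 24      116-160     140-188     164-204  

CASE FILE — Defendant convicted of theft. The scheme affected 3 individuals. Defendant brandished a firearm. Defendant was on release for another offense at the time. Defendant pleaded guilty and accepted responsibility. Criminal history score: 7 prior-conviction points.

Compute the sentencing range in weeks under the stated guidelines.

124-156 weeks

Base offense level for theft: 15.
R1 applies: 15 + 3 = 18.
R2 does not apply.
R3 applies (level before this adjustment is 18 ≥ 8, so +5): 18 + 5 = 23.
R4 applies: 23 − 3 = 20.
R6 applies: 20 + 2 = 22.
Final offense level: 22.
Criminal history: 7 prior points → Category 2 (4-7).
Level 22 falls in the 20-23 band.
Grid: Level 20-23 × Category 2 = 124-156 weeks.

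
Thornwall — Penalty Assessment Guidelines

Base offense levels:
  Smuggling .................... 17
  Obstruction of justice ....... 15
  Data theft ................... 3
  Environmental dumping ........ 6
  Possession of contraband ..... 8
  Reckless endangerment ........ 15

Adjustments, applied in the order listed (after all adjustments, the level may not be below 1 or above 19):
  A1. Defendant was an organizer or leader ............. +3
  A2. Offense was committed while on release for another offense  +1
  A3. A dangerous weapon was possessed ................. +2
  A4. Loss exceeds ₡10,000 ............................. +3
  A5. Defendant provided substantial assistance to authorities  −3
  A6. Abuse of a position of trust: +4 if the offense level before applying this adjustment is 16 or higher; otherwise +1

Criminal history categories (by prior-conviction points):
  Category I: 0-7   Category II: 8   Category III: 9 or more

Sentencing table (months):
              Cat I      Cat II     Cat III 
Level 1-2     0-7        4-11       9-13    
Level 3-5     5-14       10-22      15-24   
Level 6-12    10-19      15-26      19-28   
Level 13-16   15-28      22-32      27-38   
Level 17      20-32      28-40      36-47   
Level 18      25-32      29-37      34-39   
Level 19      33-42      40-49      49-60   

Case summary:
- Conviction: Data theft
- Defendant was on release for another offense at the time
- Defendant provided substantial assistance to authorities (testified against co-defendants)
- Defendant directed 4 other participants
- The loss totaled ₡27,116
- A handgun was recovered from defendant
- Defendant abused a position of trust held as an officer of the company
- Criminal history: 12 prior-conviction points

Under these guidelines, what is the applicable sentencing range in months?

Base offense level for data theft: 3.
A1 applies: 3 + 3 = 6.
A2 applies: 6 + 1 = 7.
A3 applies: 7 + 2 = 9.
A4 applies: 9 + 3 = 12.
A5 applies: 12 − 3 = 9.
A6 applies (level before this adjustment is 9 < 16, so +1): 9 + 1 = 10.
Final offense level: 10.
Criminal history: 12 prior points → Category III (9+).
Level 10 falls in the 6-12 band.
Grid: Level 6-12 × Category III = 19-28 months.

19-28 months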